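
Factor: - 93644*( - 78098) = 7313409112 = 2^3*17^1 * 41^1*  571^1*2297^1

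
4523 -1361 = 3162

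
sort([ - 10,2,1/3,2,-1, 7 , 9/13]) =[ - 10, - 1,1/3, 9/13, 2, 2,7 ]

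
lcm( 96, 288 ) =288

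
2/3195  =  2/3195  =  0.00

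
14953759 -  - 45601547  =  60555306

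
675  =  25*27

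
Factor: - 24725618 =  - 2^1*61^1*389^1*521^1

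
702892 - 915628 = -212736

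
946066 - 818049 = 128017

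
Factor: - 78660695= - 5^1 * 79^1*97^1 * 2053^1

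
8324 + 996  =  9320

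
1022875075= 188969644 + 833905431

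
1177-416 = 761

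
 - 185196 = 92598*( -2)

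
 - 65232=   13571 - 78803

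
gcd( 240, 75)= 15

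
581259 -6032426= -5451167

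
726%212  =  90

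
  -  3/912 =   -  1 + 303/304=- 0.00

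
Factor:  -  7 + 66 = 59= 59^1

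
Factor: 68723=19^1*3617^1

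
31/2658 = 31/2658 = 0.01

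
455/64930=91/12986 = 0.01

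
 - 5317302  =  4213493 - 9530795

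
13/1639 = 13/1639 = 0.01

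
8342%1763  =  1290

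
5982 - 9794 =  - 3812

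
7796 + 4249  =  12045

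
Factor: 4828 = 2^2*17^1*71^1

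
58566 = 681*86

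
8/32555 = 8/32555 = 0.00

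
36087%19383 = 16704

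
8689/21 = 8689/21  =  413.76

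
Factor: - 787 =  - 787^1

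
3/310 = 3/310 = 0.01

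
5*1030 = 5150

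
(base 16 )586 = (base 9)1841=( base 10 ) 1414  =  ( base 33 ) 19S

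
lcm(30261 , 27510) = 302610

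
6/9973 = 6/9973 = 0.00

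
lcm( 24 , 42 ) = 168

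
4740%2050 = 640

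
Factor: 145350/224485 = 90/139 = 2^1*3^2*5^1*139^( - 1) 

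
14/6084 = 7/3042 =0.00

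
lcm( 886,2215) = 4430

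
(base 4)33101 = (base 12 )695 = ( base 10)977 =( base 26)1bf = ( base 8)1721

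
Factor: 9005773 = 7^1*41^1*31379^1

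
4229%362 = 247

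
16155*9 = 145395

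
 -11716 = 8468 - 20184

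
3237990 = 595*5442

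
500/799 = 500/799 = 0.63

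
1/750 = 1/750=0.00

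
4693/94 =49 + 87/94 = 49.93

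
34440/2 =17220 = 17220.00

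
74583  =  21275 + 53308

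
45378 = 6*7563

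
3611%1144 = 179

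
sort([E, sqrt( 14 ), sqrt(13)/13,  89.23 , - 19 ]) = [-19,sqrt(13) /13,E,sqrt ( 14),89.23 ]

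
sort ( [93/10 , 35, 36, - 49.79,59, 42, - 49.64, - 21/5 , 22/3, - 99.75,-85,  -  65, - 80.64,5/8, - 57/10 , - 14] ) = [ - 99.75, - 85, - 80.64, - 65,  -  49.79 , -49.64, - 14, - 57/10,- 21/5, 5/8,22/3,93/10,35, 36,42,59]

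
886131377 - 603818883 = 282312494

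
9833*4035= 39676155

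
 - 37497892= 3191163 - 40689055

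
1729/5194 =247/742 = 0.33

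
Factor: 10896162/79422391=2^1 * 3^1*1429^( -1)*55579^(-1 )*1816027^1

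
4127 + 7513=11640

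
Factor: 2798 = 2^1*1399^1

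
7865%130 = 65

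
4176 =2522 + 1654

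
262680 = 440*597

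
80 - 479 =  - 399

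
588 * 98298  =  57799224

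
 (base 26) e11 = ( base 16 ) 2513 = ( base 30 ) AGB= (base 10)9491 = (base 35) 7q6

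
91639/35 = 2618  +  9/35 = 2618.26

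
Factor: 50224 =2^4*43^1*73^1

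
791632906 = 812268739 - 20635833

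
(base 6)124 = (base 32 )1k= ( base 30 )1m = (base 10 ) 52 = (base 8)64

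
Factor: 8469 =3^2*941^1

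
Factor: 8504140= 2^2*5^1*425207^1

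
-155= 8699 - 8854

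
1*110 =110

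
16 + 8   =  24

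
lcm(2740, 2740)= 2740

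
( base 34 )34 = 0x6a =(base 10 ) 106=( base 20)56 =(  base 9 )127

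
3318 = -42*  ( - 79 ) 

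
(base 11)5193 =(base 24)bme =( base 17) 16da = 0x1ade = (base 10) 6878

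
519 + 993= 1512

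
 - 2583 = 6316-8899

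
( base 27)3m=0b1100111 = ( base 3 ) 10211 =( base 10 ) 103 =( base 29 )3G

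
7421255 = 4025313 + 3395942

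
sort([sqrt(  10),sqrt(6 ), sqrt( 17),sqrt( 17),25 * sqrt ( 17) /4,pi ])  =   [ sqrt (6), pi, sqrt ( 10 ), sqrt( 17 ),sqrt( 17),25*sqrt( 17 ) /4]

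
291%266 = 25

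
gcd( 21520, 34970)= 2690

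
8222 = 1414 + 6808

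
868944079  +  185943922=1054888001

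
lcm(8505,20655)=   144585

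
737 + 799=1536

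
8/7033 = 8/7033= 0.00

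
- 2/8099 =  - 2/8099 = -0.00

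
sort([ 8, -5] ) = [ - 5, 8] 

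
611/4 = 152  +  3/4 = 152.75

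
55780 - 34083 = 21697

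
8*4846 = 38768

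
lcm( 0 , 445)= 0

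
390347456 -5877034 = 384470422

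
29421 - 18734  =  10687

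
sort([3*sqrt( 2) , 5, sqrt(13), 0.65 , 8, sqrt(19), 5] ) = [ 0.65, sqrt( 13),3*sqrt(2),sqrt(19 ) , 5, 5, 8 ]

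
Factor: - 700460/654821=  - 2^2*5^1*35023^1*654821^ (  -  1 ) 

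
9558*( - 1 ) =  -9558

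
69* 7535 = 519915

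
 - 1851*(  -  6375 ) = 11800125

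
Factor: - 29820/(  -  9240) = 2^(-1)*11^(-1)*71^1 = 71/22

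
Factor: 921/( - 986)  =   -2^ ( - 1 )*3^1*17^( - 1)*29^( - 1 )*307^1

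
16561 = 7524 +9037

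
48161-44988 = 3173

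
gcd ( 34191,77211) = 9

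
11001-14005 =-3004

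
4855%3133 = 1722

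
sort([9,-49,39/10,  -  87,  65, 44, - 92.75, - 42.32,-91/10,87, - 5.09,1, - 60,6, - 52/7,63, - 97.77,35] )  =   [-97.77,-92.75, - 87, - 60, - 49,-42.32,-91/10,-52/7, - 5.09,1,  39/10, 6, 9, 35,44,63, 65, 87 ]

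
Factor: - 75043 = - 101^1 * 743^1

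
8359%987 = 463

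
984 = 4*246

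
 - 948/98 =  - 474/49 = - 9.67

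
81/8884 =81/8884 = 0.01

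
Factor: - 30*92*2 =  - 5520 = - 2^4*3^1*5^1*23^1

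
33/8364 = 11/2788 = 0.00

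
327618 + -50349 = 277269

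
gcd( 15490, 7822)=2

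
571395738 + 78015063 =649410801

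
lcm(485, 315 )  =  30555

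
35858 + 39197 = 75055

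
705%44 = 1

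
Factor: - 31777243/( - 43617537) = 1095767/1504053 = 3^( - 2)*191^1*5737^1 * 167117^( - 1)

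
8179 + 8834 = 17013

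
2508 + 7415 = 9923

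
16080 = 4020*4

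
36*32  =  1152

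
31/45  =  31/45 = 0.69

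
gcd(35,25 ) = 5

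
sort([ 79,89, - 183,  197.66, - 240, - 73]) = [-240, - 183, - 73,79,89 , 197.66]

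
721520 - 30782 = 690738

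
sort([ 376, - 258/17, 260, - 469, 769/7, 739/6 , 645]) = [  -  469, -258/17, 769/7,739/6, 260, 376, 645]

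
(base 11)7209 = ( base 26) e40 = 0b10010101100000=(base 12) 5654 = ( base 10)9568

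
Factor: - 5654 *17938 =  - 2^2 *11^1*257^1 * 8969^1=-101421452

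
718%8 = 6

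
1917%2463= 1917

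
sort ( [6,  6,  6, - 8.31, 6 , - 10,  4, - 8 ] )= [ - 10,-8.31, - 8, 4,6, 6, 6 , 6] 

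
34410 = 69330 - 34920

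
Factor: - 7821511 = -103^1*75937^1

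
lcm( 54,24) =216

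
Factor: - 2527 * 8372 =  - 2^2*7^2*13^1*19^2*23^1 = - 21156044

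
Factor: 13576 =2^3*1697^1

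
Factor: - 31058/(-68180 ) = 2^( - 1 )*5^( - 1) * 7^ (-1)*53^1*293^1*487^( - 1 ) = 15529/34090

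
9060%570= 510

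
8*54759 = 438072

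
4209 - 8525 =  - 4316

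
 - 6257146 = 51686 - 6308832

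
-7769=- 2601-5168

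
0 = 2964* 0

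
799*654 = 522546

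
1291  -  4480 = -3189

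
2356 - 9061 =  - 6705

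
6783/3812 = 1 + 2971/3812 = 1.78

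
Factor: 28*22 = 616 = 2^3*7^1*11^1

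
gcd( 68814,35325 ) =9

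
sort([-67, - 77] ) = [ - 77, - 67]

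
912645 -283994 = 628651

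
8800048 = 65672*134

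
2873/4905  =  2873/4905=0.59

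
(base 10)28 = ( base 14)20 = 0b11100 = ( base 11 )26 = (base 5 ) 103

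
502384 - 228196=274188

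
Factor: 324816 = 2^4 * 3^1*67^1*101^1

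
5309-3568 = 1741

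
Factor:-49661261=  - 13^1*3820097^1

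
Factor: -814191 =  - 3^1* 7^1 * 137^1 * 283^1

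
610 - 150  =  460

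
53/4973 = 53/4973 = 0.01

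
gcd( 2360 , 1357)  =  59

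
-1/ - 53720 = 1/53720= 0.00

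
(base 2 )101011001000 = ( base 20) 6I0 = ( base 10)2760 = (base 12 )1720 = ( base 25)4AA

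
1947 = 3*649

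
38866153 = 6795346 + 32070807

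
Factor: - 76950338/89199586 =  - 38475169/44599793  =  - 7^( - 1)  *  31^( - 1)*205529^(-1 )*38475169^1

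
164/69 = 2 + 26/69 = 2.38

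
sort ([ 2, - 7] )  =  [ - 7,2]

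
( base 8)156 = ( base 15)75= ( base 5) 420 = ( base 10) 110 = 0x6E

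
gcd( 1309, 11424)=119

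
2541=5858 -3317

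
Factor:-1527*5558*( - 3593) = 2^1*3^1*7^1*397^1 * 509^1 * 3593^1 =30494028138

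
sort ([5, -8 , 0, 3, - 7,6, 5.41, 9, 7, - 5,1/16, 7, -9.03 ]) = [ - 9.03,  -  8,-7,-5,  0, 1/16,3,5, 5.41,6,7,7, 9]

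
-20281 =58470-78751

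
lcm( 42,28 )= 84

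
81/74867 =81/74867= 0.00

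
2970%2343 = 627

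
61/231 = 61/231 =0.26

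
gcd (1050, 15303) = 3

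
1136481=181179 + 955302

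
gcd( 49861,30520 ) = 7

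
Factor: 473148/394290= 2^1 * 3^1*5^( - 1)  =  6/5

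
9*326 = 2934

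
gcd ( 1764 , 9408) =588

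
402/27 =134/9 = 14.89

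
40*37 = 1480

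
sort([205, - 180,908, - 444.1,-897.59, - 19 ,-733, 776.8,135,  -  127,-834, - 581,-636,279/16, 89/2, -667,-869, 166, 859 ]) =[ - 897.59,-869, - 834, - 733,-667,-636, - 581, - 444.1, - 180, - 127,-19, 279/16, 89/2,  135, 166,205,776.8, 859,908 ] 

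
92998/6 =15499 +2/3 = 15499.67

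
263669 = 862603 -598934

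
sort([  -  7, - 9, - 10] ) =[ -10, - 9,-7]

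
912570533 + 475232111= 1387802644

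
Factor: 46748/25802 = 2^1*7^(- 1 )*13^1*19^( - 1 )*29^1*31^1*97^(-1) =23374/12901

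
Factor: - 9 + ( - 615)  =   - 624 = - 2^4*3^1*13^1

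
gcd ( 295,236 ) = 59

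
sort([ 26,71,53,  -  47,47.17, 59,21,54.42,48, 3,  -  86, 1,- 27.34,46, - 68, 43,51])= [ - 86, - 68, - 47, - 27.34,1,  3  ,  21, 26,43 , 46,47.17,48,51, 53, 54.42,59,71]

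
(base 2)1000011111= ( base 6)2303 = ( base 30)i3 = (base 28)jb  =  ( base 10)543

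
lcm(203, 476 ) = 13804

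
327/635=327/635 = 0.51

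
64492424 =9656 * 6679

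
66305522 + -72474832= - 6169310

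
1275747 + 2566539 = 3842286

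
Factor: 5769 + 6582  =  3^1*23^1*179^1 = 12351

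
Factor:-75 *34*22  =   - 56100=-2^2  *3^1 *5^2 *11^1*17^1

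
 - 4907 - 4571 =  - 9478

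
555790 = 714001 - 158211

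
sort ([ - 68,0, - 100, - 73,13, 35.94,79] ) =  [ - 100, - 73, - 68,0,13,35.94,79] 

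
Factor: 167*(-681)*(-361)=41055447 = 3^1 * 19^2*167^1*227^1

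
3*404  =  1212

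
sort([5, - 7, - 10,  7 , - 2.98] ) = [ - 10 , - 7, - 2.98 , 5,  7 ] 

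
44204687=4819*9173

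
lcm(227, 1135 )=1135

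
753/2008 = 3/8= 0.38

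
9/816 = 3/272 = 0.01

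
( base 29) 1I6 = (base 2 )10101011001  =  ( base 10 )1369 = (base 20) 389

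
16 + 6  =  22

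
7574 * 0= 0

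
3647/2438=1 + 1209/2438 = 1.50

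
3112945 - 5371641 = -2258696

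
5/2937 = 5/2937 = 0.00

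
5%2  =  1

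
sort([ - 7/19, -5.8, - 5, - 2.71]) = [ - 5.8,-5 , - 2.71, - 7/19]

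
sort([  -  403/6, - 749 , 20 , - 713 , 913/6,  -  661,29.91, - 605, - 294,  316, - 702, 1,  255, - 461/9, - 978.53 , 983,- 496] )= [ - 978.53, - 749  , - 713, - 702, - 661, - 605,- 496, - 294, - 403/6, - 461/9,1,20, 29.91, 913/6, 255,316,983]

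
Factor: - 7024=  - 2^4*439^1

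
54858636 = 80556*681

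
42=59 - 17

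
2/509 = 2/509= 0.00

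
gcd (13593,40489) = 1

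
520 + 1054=1574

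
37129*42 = 1559418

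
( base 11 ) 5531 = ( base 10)7294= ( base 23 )DI3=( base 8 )16176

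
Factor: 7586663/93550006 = 2^(-1)*7^1*11^( - 1) * 773^(-1 ) * 5501^( - 1)*1083809^1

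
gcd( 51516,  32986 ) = 2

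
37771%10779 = 5434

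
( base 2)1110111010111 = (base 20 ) j1j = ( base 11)5815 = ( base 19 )1231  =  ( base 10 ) 7639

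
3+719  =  722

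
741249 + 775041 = 1516290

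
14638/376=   7319/188 =38.93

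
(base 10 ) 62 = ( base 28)26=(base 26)2A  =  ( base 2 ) 111110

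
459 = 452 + 7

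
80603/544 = 80603/544 = 148.17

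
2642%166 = 152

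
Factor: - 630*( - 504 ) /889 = 45360/127 =2^4*3^4*5^1*7^1*127^( - 1)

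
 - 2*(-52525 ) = 105050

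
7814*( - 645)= - 5040030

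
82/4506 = 41/2253 = 0.02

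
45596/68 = 670 + 9/17= 670.53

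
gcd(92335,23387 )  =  1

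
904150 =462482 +441668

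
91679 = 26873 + 64806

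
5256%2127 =1002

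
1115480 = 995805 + 119675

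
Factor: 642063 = 3^1*214021^1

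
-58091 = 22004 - 80095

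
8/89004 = 2/22251 = 0.00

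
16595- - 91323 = 107918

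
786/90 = 8+11/15 = 8.73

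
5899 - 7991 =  - 2092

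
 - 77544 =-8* 9693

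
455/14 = 32+1/2 = 32.50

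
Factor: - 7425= -3^3*5^2*11^1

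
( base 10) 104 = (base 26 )40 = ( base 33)35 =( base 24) 48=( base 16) 68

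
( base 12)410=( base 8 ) 1114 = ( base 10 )588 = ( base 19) 1BI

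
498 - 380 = 118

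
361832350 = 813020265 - 451187915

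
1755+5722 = 7477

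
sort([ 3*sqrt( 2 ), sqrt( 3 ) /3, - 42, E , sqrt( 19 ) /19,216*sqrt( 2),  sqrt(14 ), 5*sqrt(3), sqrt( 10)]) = [  -  42,sqrt ( 19)/19,sqrt( 3) /3,E , sqrt( 10),sqrt( 14), 3*sqrt(2),5*sqrt( 3 ),216*sqrt(2) ]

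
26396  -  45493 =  -19097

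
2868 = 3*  956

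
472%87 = 37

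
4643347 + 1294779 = 5938126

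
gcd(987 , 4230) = 141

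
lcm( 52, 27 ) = 1404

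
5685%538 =305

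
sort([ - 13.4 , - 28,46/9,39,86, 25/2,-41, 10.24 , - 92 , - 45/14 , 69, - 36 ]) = [  -  92, - 41 , - 36, - 28,  -  13.4, - 45/14,46/9 , 10.24, 25/2, 39,69,86] 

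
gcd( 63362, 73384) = 2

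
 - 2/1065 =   -  2/1065   =  -  0.00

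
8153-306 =7847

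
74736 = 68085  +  6651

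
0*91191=0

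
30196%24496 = 5700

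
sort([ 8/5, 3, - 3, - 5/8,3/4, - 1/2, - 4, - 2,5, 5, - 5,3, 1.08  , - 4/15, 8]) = [ - 5, - 4, - 3,- 2, - 5/8, - 1/2  , - 4/15,3/4, 1.08,8/5,3, 3,5, 5, 8]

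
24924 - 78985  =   - 54061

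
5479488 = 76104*72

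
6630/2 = 3315 =3315.00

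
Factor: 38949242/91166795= 2^1 * 5^( - 1 )*151^1 * 373^ ( - 1)*48883^( - 1 )* 128971^1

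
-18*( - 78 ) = 1404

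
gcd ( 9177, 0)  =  9177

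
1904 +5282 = 7186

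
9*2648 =23832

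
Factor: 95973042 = 2^1*3^1*11^1 *37^1 *39301^1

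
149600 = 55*2720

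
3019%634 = 483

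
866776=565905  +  300871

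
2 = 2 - 0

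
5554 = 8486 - 2932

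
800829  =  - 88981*(  -  9) 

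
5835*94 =548490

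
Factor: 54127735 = 5^1* 10825547^1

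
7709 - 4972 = 2737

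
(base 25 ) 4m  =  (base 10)122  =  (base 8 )172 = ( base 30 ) 42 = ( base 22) 5c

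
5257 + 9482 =14739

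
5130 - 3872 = 1258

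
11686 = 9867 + 1819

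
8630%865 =845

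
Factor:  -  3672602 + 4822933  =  7^1*13^1*12641^1 = 1150331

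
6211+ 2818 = 9029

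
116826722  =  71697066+45129656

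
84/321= 28/107 = 0.26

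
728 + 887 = 1615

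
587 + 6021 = 6608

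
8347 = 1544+6803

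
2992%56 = 24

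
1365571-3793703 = -2428132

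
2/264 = 1/132= 0.01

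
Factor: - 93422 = -2^1 *7^1 * 6673^1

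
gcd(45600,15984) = 48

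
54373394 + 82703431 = 137076825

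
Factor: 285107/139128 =2^( - 3) * 3^(-1 )*11^( - 1 )*541^1 = 541/264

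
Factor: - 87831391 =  - 47^1* 1868753^1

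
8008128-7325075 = 683053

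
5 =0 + 5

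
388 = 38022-37634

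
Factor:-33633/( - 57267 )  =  37/63= 3^( - 2) * 7^( - 1) * 37^1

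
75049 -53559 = 21490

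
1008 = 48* 21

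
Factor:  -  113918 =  - 2^1*7^1*79^1*103^1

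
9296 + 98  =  9394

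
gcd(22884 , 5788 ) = 4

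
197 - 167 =30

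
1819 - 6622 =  - 4803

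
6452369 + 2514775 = 8967144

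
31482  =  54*583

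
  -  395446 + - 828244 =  - 1223690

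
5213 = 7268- 2055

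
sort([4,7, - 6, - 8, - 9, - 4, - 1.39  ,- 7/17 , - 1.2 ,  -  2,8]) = [ - 9,  -  8, - 6, - 4, - 2,-1.39, - 1.2,-7/17, 4, 7,8] 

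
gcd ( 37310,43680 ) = 910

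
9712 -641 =9071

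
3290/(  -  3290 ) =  - 1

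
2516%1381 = 1135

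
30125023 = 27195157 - -2929866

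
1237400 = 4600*269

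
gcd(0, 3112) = 3112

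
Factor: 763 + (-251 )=2^9=512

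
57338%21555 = 14228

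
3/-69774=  - 1 + 23257/23258 =-0.00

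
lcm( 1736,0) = 0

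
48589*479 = 23274131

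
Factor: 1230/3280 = 2^( -3 )*3^1 = 3/8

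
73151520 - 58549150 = 14602370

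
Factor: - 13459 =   -  43^1*313^1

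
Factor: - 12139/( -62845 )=5^( - 1 )*61^1 * 199^1* 12569^( - 1 ) 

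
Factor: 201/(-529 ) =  - 3^1*23^( - 2 )*67^1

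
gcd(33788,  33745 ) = 1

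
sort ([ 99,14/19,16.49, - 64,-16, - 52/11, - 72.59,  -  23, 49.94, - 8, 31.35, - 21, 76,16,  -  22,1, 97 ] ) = [ - 72.59, - 64, - 23, - 22, - 21,-16,  -  8, - 52/11, 14/19,  1, 16, 16.49, 31.35 , 49.94,76,97, 99 ] 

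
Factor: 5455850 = 2^1*5^2*19^1*5743^1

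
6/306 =1/51 = 0.02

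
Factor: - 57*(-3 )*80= 2^4*3^2*5^1*19^1 = 13680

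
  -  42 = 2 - 44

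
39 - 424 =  - 385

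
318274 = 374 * 851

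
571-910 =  - 339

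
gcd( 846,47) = 47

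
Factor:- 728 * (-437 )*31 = 9862216 =2^3 * 7^1*13^1 *19^1* 23^1*31^1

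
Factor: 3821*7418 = 2^1*3709^1*3821^1 = 28344178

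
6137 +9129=15266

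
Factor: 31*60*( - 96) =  - 2^7*3^2 *5^1*31^1 = -178560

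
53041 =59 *899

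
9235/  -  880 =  - 1847/176 = - 10.49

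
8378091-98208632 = -89830541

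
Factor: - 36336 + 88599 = 52263 = 3^2*5807^1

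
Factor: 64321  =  131^1*491^1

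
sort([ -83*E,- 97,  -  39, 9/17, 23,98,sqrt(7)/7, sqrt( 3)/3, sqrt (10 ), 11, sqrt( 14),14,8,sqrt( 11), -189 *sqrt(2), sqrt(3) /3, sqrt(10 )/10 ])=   [ - 189*sqrt (2), - 83 * E, - 97  ,-39 , sqrt( 10 ) /10,sqrt(7)/7, 9/17, sqrt( 3)/3, sqrt( 3)/3, sqrt(10 ),sqrt( 11), sqrt(14 ), 8,11, 14, 23, 98 ]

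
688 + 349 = 1037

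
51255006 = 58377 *878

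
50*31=1550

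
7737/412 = 18 + 321/412  =  18.78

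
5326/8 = 2663/4= 665.75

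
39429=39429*1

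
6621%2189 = 54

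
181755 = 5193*35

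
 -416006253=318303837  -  734310090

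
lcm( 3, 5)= 15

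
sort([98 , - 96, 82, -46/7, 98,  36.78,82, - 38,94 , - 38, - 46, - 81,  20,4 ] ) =[ -96, - 81, - 46, - 38, - 38, - 46/7, 4, 20, 36.78, 82 , 82,94,98 , 98]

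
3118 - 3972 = - 854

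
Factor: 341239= 103^1*3313^1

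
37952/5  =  37952/5 = 7590.40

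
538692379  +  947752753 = 1486445132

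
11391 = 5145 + 6246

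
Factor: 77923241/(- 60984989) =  - 11^1*13^ ( - 1) * 23^1 * 479^1*643^1*4691153^( - 1) 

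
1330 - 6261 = -4931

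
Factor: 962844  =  2^2*3^1* 19^1*41^1 * 103^1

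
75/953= 75/953 = 0.08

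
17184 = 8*2148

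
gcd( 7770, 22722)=42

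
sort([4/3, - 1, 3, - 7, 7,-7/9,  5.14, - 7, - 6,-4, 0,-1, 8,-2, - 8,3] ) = [ - 8,-7, - 7,-6,-4, - 2,  -  1, - 1, - 7/9,  0,4/3, 3,3,  5.14, 7, 8]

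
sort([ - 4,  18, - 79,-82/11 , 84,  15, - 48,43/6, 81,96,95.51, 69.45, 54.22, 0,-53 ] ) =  [-79,-53, - 48,  -  82/11, - 4,  0,43/6, 15, 18,54.22,69.45 , 81,84, 95.51,  96]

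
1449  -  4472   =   - 3023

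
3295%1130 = 1035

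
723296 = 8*90412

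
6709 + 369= 7078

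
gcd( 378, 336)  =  42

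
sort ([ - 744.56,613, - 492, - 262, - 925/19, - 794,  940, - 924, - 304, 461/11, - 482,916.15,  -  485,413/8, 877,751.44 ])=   [ - 924, - 794, - 744.56,-492, - 485 ,- 482, - 304, - 262, - 925/19, 461/11, 413/8, 613, 751.44,877, 916.15,940 ]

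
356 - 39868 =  - 39512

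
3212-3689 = -477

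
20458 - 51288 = - 30830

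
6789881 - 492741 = 6297140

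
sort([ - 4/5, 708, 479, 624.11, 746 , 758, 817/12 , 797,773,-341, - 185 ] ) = [  -  341, - 185, - 4/5,817/12, 479, 624.11 , 708,746,758,773,797] 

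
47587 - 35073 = 12514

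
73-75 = - 2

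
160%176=160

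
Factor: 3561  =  3^1 * 1187^1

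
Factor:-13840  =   - 2^4*5^1*173^1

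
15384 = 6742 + 8642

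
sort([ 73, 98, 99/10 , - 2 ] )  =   [- 2, 99/10,73, 98]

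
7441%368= 81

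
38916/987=39 + 3/7 = 39.43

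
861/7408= 861/7408  =  0.12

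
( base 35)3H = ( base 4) 1322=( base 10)122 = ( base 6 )322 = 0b1111010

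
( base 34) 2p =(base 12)79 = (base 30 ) 33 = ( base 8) 135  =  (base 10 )93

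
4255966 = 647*6578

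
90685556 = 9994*9074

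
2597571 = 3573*727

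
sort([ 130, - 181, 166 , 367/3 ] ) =[ - 181,367/3,130,166]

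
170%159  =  11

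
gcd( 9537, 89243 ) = 11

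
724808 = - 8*(-90601 ) 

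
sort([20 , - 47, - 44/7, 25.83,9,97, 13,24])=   [-47, - 44/7, 9, 13 , 20,  24,25.83,97 ]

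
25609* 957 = 24507813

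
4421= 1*4421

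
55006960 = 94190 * 584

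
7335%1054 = 1011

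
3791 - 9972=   -  6181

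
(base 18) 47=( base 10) 79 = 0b1001111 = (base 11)72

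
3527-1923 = 1604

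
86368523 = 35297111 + 51071412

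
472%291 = 181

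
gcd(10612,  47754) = 5306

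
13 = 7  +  6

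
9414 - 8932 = 482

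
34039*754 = 25665406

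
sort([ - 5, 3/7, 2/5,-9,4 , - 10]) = [  -  10, - 9, - 5, 2/5 , 3/7,4]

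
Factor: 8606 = 2^1*13^1*331^1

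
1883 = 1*1883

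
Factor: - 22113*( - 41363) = 914660019 = 3^5*7^2*13^1 * 19^1*311^1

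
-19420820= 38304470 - 57725290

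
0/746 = 0 = 0.00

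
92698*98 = 9084404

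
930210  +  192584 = 1122794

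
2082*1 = 2082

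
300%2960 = 300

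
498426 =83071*6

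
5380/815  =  1076/163 = 6.60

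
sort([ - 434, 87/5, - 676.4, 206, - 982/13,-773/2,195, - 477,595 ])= [  -  676.4,-477, - 434, - 773/2, - 982/13,87/5,195,206, 595]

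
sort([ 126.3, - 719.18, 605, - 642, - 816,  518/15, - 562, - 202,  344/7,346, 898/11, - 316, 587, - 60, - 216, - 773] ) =[ - 816, - 773, - 719.18, -642,-562, - 316, - 216, - 202, - 60,518/15, 344/7, 898/11,126.3,346,587, 605] 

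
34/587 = 34/587 = 0.06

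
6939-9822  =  -2883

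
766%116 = 70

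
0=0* 75527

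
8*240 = 1920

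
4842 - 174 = 4668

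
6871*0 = 0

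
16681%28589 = 16681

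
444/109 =444/109=4.07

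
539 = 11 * 49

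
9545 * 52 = 496340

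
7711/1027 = 7711/1027 = 7.51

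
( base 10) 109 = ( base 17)67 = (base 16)6D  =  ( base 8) 155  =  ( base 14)7b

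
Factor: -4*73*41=-2^2 * 41^1*73^1 = - 11972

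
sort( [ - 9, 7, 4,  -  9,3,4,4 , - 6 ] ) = [ - 9, - 9, -6,3, 4, 4 , 4,  7]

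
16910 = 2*8455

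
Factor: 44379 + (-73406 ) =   -  29027 = -  29027^1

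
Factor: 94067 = 109^1*863^1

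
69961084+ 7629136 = 77590220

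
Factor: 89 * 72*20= 2^5*3^2*5^1*89^1 = 128160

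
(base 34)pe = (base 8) 1540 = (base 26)176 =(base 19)279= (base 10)864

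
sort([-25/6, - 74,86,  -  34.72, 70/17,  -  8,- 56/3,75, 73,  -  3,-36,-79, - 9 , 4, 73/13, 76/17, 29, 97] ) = [  -  79, -74,-36, - 34.72, -56/3, - 9, - 8,  -  25/6,-3,4, 70/17,76/17,73/13,  29, 73,75, 86,97]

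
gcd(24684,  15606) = 102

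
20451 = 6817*3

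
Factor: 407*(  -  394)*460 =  - 73764680   =  - 2^3*5^1*11^1 * 23^1 *37^1*197^1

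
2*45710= 91420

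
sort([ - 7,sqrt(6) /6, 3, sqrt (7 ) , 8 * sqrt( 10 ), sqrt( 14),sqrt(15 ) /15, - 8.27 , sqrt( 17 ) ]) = [ - 8.27, - 7, sqrt(15 ) /15, sqrt( 6 ) /6, sqrt (7 ),3, sqrt( 14),sqrt( 17 ),8*sqrt( 10 )]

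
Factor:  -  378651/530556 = -511/716 = -2^ (-2)*7^1*73^1*179^( - 1)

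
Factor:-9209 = -9209^1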